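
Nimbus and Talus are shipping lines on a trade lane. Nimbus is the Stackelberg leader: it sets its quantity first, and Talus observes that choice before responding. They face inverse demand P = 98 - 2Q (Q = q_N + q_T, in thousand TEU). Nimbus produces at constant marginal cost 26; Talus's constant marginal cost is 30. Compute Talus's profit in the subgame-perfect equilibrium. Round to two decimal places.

The follower Talus best-responds to any q_N: π_T = (98 - 2Q)q_T - 30q_T.
Setting the follower's marginal profit to zero, 68 - 2q_N - 4q_T = 0, i.e. q_T = (68 - 2q_N)/4.
Nimbus substitutes q_T(q_N) into its own profit: π_N = q_N(98 - 2q_N - (68 - 2q_N)/2) - 26q_N = (64 - q_N)q_N - 26q_N.
Maximising: ∂π_N/∂q_N = 38 - 2q_N = 0, giving q_N = 19.
Then q_T = (68 - 2·19)/4 = 15/2.
Price P = 98 - 2·(53/2) = 45.
Talus's profit: (45 - 30)·(15/2) = 225/2.

112.50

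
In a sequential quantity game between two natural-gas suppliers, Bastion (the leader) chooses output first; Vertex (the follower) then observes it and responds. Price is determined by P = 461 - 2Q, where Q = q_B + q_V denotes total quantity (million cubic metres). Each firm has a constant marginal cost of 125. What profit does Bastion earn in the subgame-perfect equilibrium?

Solve by backward induction. Given q_B, the follower Vertex maximises π_V = (461 - 2q_B - 2q_V)q_V - 125q_V.
Follower FOC: 336 - 2q_B - 4q_V = 0, so q_V(q_B) = (336 - 2q_B)/4.
Bastion substitutes q_V(q_B) into its own profit: π_B = q_B(461 - 2q_B - (336 - 2q_B)/2) - 125q_B = (293 - q_B)q_B - 125q_B.
Leader FOC: 168 - 2q_B = 0, so q_B = 84.
Then q_V = (336 - 2·84)/4 = 42.
Price P = 461 - 2·126 = 209.
Bastion's profit: (209 - 125)·84 = 7056.

7056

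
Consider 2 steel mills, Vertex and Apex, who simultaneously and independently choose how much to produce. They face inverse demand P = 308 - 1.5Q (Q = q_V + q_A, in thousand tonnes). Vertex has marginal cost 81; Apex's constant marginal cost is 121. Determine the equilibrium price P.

Vertex's profit: π_V = (308 - 1.5Q)q_V - (81q_V). Setting ∂π_V/∂q_V = 0: 227 - 3q_V - (3/2)(q_A) = 0.
Apex's profit: π_A = (308 - 1.5Q)q_A - (121q_A). Setting ∂π_A/∂q_A = 0: 187 - 3q_A - (3/2)(q_V) = 0.
Rearranging gives the reaction functions q_V = (227 - (3/2)q_A)/3 and q_A = (187 - (3/2)q_V)/3.
Substituting one into the other gives q_V = 178/3 and q_A = 98/3.
Total output Q = 92, so price P = 308 - (3/2)·92 = 170.

170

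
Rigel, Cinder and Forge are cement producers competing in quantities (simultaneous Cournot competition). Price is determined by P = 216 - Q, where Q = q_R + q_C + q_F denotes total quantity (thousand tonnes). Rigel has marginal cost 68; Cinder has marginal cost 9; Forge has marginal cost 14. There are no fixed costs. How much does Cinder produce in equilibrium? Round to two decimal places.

Rigel's profit: π_R = (216 - Q)q_R - (68q_R). Setting ∂π_R/∂q_R = 0: 148 - 2q_R - (q_C + q_F) = 0.
Cinder's first-order condition: 207 - 2q_C - (q_R + q_F) = 0.
Forge's profit: π_F = (216 - Q)q_F - (14q_F). Setting ∂π_F/∂q_F = 0: 202 - 2q_F - (q_R + q_C) = 0.
Adding the 3 conditions: 557 − 2Q − 2Q = 0, i.e. Q = 557/4.
Back-substituting: q_R = (148 − 557/4) = 35/4, q_C = (207 − 557/4) = 271/4, q_F = (202 − 557/4) = 251/4.

67.75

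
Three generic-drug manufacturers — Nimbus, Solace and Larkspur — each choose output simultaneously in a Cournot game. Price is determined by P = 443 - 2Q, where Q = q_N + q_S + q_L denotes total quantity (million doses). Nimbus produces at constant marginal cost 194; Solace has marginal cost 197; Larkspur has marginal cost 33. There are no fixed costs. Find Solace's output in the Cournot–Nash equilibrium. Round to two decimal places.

9.88

Nimbus's profit: π_N = (443 - 2Q)q_N - (194q_N). Setting ∂π_N/∂q_N = 0: 249 - 4q_N - 2(q_S + q_L) = 0.
Solace's profit: π_S = (443 - 2Q)q_S - (197q_S). Setting ∂π_S/∂q_S = 0: 246 - 4q_S - 2(q_N + q_L) = 0.
Larkspur's first-order condition: 410 - 4q_L - 2(q_N + q_S) = 0.
Summing all 3 equations gives 905 − 8Q = 0, hence Q = 905/8.
Back-substituting: q_N = (249 − 905/4)/2 = 91/8, q_S = (246 − 905/4)/2 = 79/8, q_L = (410 − 905/4)/2 = 735/8.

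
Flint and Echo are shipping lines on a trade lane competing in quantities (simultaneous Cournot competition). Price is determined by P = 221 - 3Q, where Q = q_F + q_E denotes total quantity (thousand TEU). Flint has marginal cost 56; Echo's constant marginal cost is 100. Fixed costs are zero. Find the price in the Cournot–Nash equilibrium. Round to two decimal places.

125.67

Flint's profit: π_F = (221 - 3Q)q_F - (56q_F). Setting ∂π_F/∂q_F = 0: 165 - 6q_F - 3(q_E) = 0.
Echo's first-order condition: 121 - 6q_E - 3(q_F) = 0.
Best responses: q_F = (165 - 3q_E)/6, q_E = (121 - 3q_F)/6.
Solving the pair: q_F = 209/9, q_E = 77/9.
Total output Q = 286/9, so price P = 221 - 3·(286/9) = 377/3.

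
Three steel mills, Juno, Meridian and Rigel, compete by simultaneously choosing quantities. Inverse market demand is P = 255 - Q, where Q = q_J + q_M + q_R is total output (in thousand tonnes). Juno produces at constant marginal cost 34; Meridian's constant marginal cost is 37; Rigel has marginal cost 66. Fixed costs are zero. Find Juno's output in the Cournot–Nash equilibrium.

Juno's profit: π_J = (255 - Q)q_J - (34q_J). Setting ∂π_J/∂q_J = 0: 221 - 2q_J - (q_M + q_R) = 0.
Meridian's profit: π_M = (255 - Q)q_M - (37q_M). Setting ∂π_M/∂q_M = 0: 218 - 2q_M - (q_J + q_R) = 0.
Rigel's first-order condition: 189 - 2q_R - (q_J + q_M) = 0.
Adding the 3 first-order conditions: 628 − 4Q = 0, so Q = 157.
Back-substituting: q_J = (221 − 157) = 64, q_M = (218 − 157) = 61, q_R = (189 − 157) = 32.

64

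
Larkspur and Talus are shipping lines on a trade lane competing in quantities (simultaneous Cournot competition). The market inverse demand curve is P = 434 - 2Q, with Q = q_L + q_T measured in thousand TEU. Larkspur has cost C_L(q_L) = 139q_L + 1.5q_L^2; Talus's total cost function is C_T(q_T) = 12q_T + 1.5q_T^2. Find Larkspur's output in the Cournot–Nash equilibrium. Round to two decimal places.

27.13

Larkspur's profit: π_L = (434 - 2Q)q_L - (139q_L + (3/2)q_L²). Setting ∂π_L/∂q_L = 0: 295 - 7q_L - 2(q_T) = 0.
Talus's profit: π_T = (434 - 2Q)q_T - (12q_T + (3/2)q_T²). Setting ∂π_T/∂q_T = 0: 422 - 7q_T - 2(q_L) = 0.
Best responses: q_L = (295 - 2q_T)/7, q_T = (422 - 2q_L)/7.
Solving the pair: q_L = 407/15, q_T = 788/15.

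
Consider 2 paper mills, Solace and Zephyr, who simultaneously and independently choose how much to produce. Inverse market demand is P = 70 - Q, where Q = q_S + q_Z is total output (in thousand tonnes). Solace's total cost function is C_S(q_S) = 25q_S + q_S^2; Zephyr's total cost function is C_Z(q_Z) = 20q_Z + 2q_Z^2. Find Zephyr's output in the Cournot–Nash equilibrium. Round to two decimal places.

Solace's profit: π_S = (70 - Q)q_S - (25q_S + q_S²). Setting ∂π_S/∂q_S = 0: 45 - 4q_S - (q_Z) = 0.
Zephyr's first-order condition: 50 - 6q_Z - (q_S) = 0.
So q_S = (45 - q_Z)/4 and q_Z = (50 - q_S)/6.
Substituting one into the other gives q_S = 220/23 and q_Z = 155/23.

6.74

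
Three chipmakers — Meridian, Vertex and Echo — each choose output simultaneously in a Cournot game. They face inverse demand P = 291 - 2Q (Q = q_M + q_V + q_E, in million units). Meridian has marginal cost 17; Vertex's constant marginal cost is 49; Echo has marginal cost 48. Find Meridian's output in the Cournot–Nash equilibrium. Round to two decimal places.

42.13

Meridian's profit: π_M = (291 - 2Q)q_M - (17q_M). Setting ∂π_M/∂q_M = 0: 274 - 4q_M - 2(q_V + q_E) = 0.
Vertex's first-order condition: 242 - 4q_V - 2(q_M + q_E) = 0.
Echo's first-order condition: 243 - 4q_E - 2(q_M + q_V) = 0.
Adding the 3 conditions: 759 − 4Q − 4Q = 0, i.e. Q = 759/8.
Back-substituting: q_M = (274 − 759/4)/2 = 337/8, q_V = (242 − 759/4)/2 = 209/8, q_E = (243 − 759/4)/2 = 213/8.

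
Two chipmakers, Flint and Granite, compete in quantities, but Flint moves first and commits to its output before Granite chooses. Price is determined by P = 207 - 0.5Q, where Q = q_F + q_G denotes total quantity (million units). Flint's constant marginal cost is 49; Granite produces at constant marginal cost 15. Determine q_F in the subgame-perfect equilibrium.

The follower Granite best-responds to any q_F: π_G = (207 - 0.5Q)q_G - 15q_G.
Setting the follower's marginal profit to zero, 192 - (1/2)q_F - q_G = 0, i.e. q_G = (192 - (1/2)q_F).
Flint substitutes q_G(q_F) into its own profit: π_F = q_F(207 - (1/2)q_F - (192 - (1/2)q_F)/2) - 49q_F = (111 - (1/4)q_F)q_F - 49q_F.
The leader's first-order condition 62 - (1/2)q_F = 0 yields q_F = 124.
Then q_G = (192 - (1/2)·124) = 130.

124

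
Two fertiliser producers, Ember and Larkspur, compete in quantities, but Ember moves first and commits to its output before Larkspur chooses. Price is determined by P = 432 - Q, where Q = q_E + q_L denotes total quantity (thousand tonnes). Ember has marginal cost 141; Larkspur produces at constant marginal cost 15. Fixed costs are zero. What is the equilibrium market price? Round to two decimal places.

182.25

Solve by backward induction. Given q_E, the follower Larkspur maximises π_L = (432 - q_E - q_L)q_L - 15q_L.
Follower FOC: 417 - q_E - 2q_L = 0, so q_L(q_E) = (417 - q_E)/2.
Ember substitutes q_L(q_E) into its own profit: π_E = q_E(432 - q_E - (417 - q_E)/2) - 141q_E = (447/2 - (1/2)q_E)q_E - 141q_E.
Leader FOC: 165/2 - q_E = 0, so q_E = 165/2.
Then q_L = (417 - 165/2)/2 = 669/4.
Total output Q = 999/4, so price P = 432 - 999/4 = 729/4.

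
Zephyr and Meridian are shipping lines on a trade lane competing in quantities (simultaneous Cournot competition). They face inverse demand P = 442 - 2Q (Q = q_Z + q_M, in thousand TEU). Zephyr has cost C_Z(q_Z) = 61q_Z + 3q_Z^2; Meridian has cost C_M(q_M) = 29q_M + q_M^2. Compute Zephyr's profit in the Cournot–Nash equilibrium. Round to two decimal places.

3398.60

Zephyr's profit: π_Z = (442 - 2Q)q_Z - (61q_Z + 3q_Z²). Setting ∂π_Z/∂q_Z = 0: 381 - 10q_Z - 2(q_M) = 0.
Meridian's first-order condition: 413 - 6q_M - 2(q_Z) = 0.
So q_Z = (381 - 2q_M)/10 and q_M = (413 - 2q_Z)/6.
Substituting one into the other gives q_Z = 365/14 and q_M = 421/7.
Price P = 442 - 2·(1207/14) = 1887/7.
Zephyr's profit: (1887/7)·(365/14) - 61·(365/14) - 3(365/14)² = 3398.5969.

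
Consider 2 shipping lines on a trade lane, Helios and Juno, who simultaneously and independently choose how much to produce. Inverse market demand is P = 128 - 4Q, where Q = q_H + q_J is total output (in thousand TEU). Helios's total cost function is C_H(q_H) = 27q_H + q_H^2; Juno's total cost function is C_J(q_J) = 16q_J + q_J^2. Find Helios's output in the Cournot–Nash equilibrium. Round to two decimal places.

6.69

Helios's profit: π_H = (128 - 4Q)q_H - (27q_H + q_H²). Setting ∂π_H/∂q_H = 0: 101 - 10q_H - 4(q_J) = 0.
Juno's first-order condition: 112 - 10q_J - 4(q_H) = 0.
Rearranging gives the reaction functions q_H = (101 - 4q_J)/10 and q_J = (112 - 4q_H)/10.
Substituting one into the other gives q_H = 281/42 and q_J = 179/21.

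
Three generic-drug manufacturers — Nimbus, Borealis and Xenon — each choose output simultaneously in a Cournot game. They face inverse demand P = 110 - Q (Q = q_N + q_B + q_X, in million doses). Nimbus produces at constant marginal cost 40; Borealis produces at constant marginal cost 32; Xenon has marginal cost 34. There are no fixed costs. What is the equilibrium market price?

54

Nimbus's profit: π_N = (110 - Q)q_N - (40q_N). Setting ∂π_N/∂q_N = 0: 70 - 2q_N - (q_B + q_X) = 0.
Borealis's profit: π_B = (110 - Q)q_B - (32q_B). Setting ∂π_B/∂q_B = 0: 78 - 2q_B - (q_N + q_X) = 0.
Xenon's first-order condition: 76 - 2q_X - (q_N + q_B) = 0.
Adding the 3 first-order conditions: 224 − 4Q = 0, so Q = 56.
Back-substituting: q_N = (70 − 56) = 14, q_B = (78 − 56) = 22, q_X = (76 − 56) = 20.
Total output Q = 56, so price P = 110 - 56 = 54.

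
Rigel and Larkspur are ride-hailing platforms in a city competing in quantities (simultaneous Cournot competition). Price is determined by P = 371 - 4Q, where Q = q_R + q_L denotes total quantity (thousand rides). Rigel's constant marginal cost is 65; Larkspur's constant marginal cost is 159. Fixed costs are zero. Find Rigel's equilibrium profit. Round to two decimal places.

4444.44

Rigel's profit: π_R = (371 - 4Q)q_R - (65q_R). Setting ∂π_R/∂q_R = 0: 306 - 8q_R - 4(q_L) = 0.
Larkspur's profit: π_L = (371 - 4Q)q_L - (159q_L). Setting ∂π_L/∂q_L = 0: 212 - 8q_L - 4(q_R) = 0.
Rearranging gives the reaction functions q_R = (306 - 4q_L)/8 and q_L = (212 - 4q_R)/8.
Substituting one into the other gives q_R = 100/3 and q_L = 59/6.
Price P = 371 - 4·(259/6) = 595/3.
Rigel's profit: (595/3 - 65)·(100/3) = 4444.4444.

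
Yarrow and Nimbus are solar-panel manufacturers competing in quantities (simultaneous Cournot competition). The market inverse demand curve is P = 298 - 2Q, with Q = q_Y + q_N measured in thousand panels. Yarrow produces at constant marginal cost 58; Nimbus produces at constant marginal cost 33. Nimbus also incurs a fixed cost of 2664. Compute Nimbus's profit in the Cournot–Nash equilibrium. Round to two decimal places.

Yarrow's profit: π_Y = (298 - 2Q)q_Y - (58q_Y). Setting ∂π_Y/∂q_Y = 0: 240 - 4q_Y - 2(q_N) = 0.
Nimbus's profit: π_N = (298 - 2Q)q_N - (33q_N). Setting ∂π_N/∂q_N = 0: 265 - 4q_N - 2(q_Y) = 0.
Best responses: q_Y = (240 - 2q_N)/4, q_N = (265 - 2q_Y)/4.
Substituting one into the other gives q_Y = 215/6 and q_N = 145/3.
Price P = 298 - 2·(505/6) = 389/3.
Nimbus's profit: (389/3 - 33)·(145/3) - 2664 = 2008.2222.

2008.22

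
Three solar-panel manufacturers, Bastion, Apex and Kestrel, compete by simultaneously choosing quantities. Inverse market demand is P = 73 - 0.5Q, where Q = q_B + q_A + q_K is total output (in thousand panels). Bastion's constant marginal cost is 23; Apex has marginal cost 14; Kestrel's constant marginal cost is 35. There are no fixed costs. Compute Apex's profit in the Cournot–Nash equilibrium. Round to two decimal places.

990.13

Bastion's profit: π_B = (73 - 0.5Q)q_B - (23q_B). Setting ∂π_B/∂q_B = 0: 50 - q_B - (1/2)(q_A + q_K) = 0.
Apex's profit: π_A = (73 - 0.5Q)q_A - (14q_A). Setting ∂π_A/∂q_A = 0: 59 - q_A - (1/2)(q_B + q_K) = 0.
Kestrel's profit: π_K = (73 - 0.5Q)q_K - (35q_K). Setting ∂π_K/∂q_K = 0: 38 - q_K - (1/2)(q_B + q_A) = 0.
Adding the 3 conditions: 147 − Q − Q = 0, i.e. Q = 147/2.
Back-substituting: q_B = (50 − 147/4)/(1/2) = 53/2, q_A = (59 − 147/4)/(1/2) = 89/2, q_K = (38 − 147/4)/(1/2) = 5/2.
Price P = 73 - (1/2)·(147/2) = 145/4.
Apex's profit: (145/4 - 14)·(89/2) = 990.1250.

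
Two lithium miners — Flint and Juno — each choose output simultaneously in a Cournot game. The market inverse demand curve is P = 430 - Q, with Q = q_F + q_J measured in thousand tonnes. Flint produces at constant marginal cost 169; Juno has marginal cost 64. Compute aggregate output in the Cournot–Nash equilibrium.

Flint's profit: π_F = (430 - Q)q_F - (169q_F). Setting ∂π_F/∂q_F = 0: 261 - 2q_F - (q_J) = 0.
Juno's profit: π_J = (430 - Q)q_J - (64q_J). Setting ∂π_J/∂q_J = 0: 366 - 2q_J - (q_F) = 0.
Rearranging gives the reaction functions q_F = (261 - q_J)/2 and q_J = (366 - q_F)/2.
Substituting one into the other gives q_F = 52 and q_J = 157.
Total output Q = 52 + 157 = 209.

209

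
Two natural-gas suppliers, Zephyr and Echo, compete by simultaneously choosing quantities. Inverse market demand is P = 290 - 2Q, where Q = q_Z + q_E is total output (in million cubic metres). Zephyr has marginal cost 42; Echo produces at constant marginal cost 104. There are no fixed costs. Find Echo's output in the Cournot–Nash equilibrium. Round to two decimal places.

Zephyr's profit: π_Z = (290 - 2Q)q_Z - (42q_Z). Setting ∂π_Z/∂q_Z = 0: 248 - 4q_Z - 2(q_E) = 0.
Echo's first-order condition: 186 - 4q_E - 2(q_Z) = 0.
Best responses: q_Z = (248 - 2q_E)/4, q_E = (186 - 2q_Z)/4.
Substituting one into the other gives q_Z = 155/3 and q_E = 62/3.

20.67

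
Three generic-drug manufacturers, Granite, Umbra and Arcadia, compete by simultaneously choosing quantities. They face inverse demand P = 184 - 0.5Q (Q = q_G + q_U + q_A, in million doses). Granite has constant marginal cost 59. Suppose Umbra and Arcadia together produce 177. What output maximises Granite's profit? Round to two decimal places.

With rivals' combined output fixed at 177, Granite's profit is π_G = (184 - (1/2)·177 - (1/2)q_G)q_G - (59q_G) = (191/2 - (1/2)q_G)q_G - (59q_G).
∂π_G/∂q_G = 73/2 - q_G = 0, so q_G = 73/2.

36.50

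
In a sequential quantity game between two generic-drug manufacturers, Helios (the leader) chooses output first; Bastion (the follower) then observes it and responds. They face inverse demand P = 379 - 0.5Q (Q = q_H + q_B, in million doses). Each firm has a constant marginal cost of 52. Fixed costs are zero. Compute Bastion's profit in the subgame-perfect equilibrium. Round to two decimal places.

The follower Bastion best-responds to any q_H: π_B = (379 - 0.5Q)q_B - 52q_B.
Setting the follower's marginal profit to zero, 327 - (1/2)q_H - q_B = 0, i.e. q_B = (327 - (1/2)q_H).
The leader anticipates this reaction. Substituting into P = 379 - 0.5Q gives P = 431/2 - (1/4)q_H, so π_H = (431/2 - (1/4)q_H)q_H - 52q_H.
Leader FOC: 327/2 - (1/2)q_H = 0, so q_H = 327.
Then q_B = (327 - (1/2)·327) = 327/2.
Price P = 379 - (1/2)·(981/2) = 535/4.
Bastion's profit: (535/4 - 52)·(327/2) = 13366.1250.

13366.13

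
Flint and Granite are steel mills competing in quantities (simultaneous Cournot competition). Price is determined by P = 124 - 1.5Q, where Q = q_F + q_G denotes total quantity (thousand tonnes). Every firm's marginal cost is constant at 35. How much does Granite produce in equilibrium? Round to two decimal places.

19.78

Each firm earns π_i = (124 - 1.5Q)q_i - 35q_i.
First-order condition (treating rivals' output as given): 89 - 3q_i - (3/2)q_j = 0.
By symmetry each firm produces the same amount; substituting q_j = q_i yields q_i = 89/(9/2) = 178/9.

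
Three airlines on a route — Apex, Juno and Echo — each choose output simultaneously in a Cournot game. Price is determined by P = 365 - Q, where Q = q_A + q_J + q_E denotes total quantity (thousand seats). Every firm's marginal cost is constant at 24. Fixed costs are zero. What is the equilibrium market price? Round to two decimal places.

Each firm earns π_i = (365 - Q)q_i - 24q_i.
Setting ∂π_i/∂q_i = 0 with rivals' quantities fixed: 341 - 2q_i - Σ_{j≠i} q_j = 0.
With identical firms every q_j equals q_i, so Σ_{j≠i} q_j = 2q_i and 341 = 4q_i, giving q_i = 341/4.
Total output Q = 1023/4, so price P = 365 - 1023/4 = 437/4.

109.25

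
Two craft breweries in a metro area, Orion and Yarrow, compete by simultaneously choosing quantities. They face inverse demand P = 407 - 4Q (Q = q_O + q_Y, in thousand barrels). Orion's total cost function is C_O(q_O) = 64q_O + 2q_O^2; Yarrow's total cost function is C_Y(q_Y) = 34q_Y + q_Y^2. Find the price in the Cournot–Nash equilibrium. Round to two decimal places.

Orion's profit: π_O = (407 - 4Q)q_O - (64q_O + 2q_O²). Setting ∂π_O/∂q_O = 0: 343 - 12q_O - 4(q_Y) = 0.
Yarrow's first-order condition: 373 - 10q_Y - 4(q_O) = 0.
So q_O = (343 - 4q_Y)/12 and q_Y = (373 - 4q_O)/10.
Solving the pair: q_O = 969/52, q_Y = 388/13.
Total output Q = 48.4808, so price P = 407 - 4·48.4808 = 213.0769.

213.08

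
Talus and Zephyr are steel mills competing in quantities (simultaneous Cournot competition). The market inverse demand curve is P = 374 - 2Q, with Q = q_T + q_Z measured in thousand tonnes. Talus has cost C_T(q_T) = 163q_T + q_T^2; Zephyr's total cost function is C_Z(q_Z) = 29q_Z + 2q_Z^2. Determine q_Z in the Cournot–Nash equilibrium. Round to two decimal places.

Talus's profit: π_T = (374 - 2Q)q_T - (163q_T + q_T²). Setting ∂π_T/∂q_T = 0: 211 - 6q_T - 2(q_Z) = 0.
Zephyr's profit: π_Z = (374 - 2Q)q_Z - (29q_Z + 2q_Z²). Setting ∂π_Z/∂q_Z = 0: 345 - 8q_Z - 2(q_T) = 0.
So q_T = (211 - 2q_Z)/6 and q_Z = (345 - 2q_T)/8.
Substituting one into the other gives q_T = 499/22 and q_Z = 412/11.

37.45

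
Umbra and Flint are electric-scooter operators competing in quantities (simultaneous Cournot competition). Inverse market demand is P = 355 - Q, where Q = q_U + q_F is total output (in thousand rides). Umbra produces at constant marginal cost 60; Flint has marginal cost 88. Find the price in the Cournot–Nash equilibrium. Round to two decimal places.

167.67

Umbra's profit: π_U = (355 - Q)q_U - (60q_U). Setting ∂π_U/∂q_U = 0: 295 - 2q_U - (q_F) = 0.
Flint's profit: π_F = (355 - Q)q_F - (88q_F). Setting ∂π_F/∂q_F = 0: 267 - 2q_F - (q_U) = 0.
Rearranging gives the reaction functions q_U = (295 - q_F)/2 and q_F = (267 - q_U)/2.
Solving the pair: q_U = 323/3, q_F = 239/3.
Total output Q = 562/3, so price P = 355 - 562/3 = 503/3.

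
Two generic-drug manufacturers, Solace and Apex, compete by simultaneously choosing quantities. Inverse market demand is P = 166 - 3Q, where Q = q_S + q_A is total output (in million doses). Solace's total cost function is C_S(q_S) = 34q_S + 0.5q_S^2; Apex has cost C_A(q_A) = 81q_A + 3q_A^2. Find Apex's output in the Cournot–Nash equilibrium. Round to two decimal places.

Solace's profit: π_S = (166 - 3Q)q_S - (34q_S + (1/2)q_S²). Setting ∂π_S/∂q_S = 0: 132 - 7q_S - 3(q_A) = 0.
Apex's profit: π_A = (166 - 3Q)q_A - (81q_A + 3q_A²). Setting ∂π_A/∂q_A = 0: 85 - 12q_A - 3(q_S) = 0.
So q_S = (132 - 3q_A)/7 and q_A = (85 - 3q_S)/12.
Solving the pair: q_S = 443/25, q_A = 199/75.

2.65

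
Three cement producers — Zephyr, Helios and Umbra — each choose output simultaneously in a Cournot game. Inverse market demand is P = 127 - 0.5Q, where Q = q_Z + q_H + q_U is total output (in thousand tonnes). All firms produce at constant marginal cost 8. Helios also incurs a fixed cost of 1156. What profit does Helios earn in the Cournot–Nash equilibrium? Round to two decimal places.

Each firm earns π_i = (127 - 0.5Q)q_i - 8q_i.
First-order condition (treating rivals' output as given): 119 - q_i - (1/2)·Σ_{j≠i} q_j = 0.
With identical firms every q_j equals q_i, so Σ_{j≠i} q_j = 2q_i and 119 = 2q_i, giving q_i = 119/2.
Price P = 127 - (1/2)·(357/2) = 151/4.
Helios's profit: (151/4 - 8)·(119/2) - 1156 = 614.1250.

614.13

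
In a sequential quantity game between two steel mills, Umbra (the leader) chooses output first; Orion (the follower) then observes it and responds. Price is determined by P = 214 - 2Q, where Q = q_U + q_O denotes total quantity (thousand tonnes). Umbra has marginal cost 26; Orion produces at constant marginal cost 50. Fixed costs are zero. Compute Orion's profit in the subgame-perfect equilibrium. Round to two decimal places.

Solve by backward induction. Given q_U, the follower Orion maximises π_O = (214 - 2q_U - 2q_O)q_O - 50q_O.
∂π_O/∂q_O = 164 - 2q_U - 4q_O = 0 gives the reaction function q_O = (164 - 2q_U)/4.
Umbra substitutes q_O(q_U) into its own profit: π_U = q_U(214 - 2q_U - (164 - 2q_U)/2) - 26q_U = (132 - q_U)q_U - 26q_U.
Leader FOC: 106 - 2q_U = 0, so q_U = 53.
Then q_O = (164 - 2·53)/4 = 29/2.
Price P = 214 - 2·(135/2) = 79.
Orion's profit: (79 - 50)·(29/2) = 841/2.

420.50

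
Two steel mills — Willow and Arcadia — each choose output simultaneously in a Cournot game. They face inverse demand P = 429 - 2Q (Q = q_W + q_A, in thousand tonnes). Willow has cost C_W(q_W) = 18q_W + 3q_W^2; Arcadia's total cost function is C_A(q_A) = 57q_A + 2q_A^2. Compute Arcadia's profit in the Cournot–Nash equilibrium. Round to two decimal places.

Willow's profit: π_W = (429 - 2Q)q_W - (18q_W + 3q_W²). Setting ∂π_W/∂q_W = 0: 411 - 10q_W - 2(q_A) = 0.
Arcadia's profit: π_A = (429 - 2Q)q_A - (57q_A + 2q_A²). Setting ∂π_A/∂q_A = 0: 372 - 8q_A - 2(q_W) = 0.
So q_W = (411 - 2q_A)/10 and q_A = (372 - 2q_W)/8.
Substituting one into the other gives q_W = 636/19 and q_A = 1449/38.
Price P = 429 - 2·71.6053 = 285.7895.
Arcadia's profit: 285.7895·(1449/38) - 57·(1449/38) - 2(1449/38)² = 5816.0693.

5816.07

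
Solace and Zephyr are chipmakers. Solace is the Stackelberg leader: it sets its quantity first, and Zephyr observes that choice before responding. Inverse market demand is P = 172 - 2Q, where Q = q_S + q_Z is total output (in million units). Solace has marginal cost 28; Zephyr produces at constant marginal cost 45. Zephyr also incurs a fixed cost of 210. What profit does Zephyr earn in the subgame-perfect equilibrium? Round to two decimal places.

Solve by backward induction. Given q_S, the follower Zephyr maximises π_Z = (172 - 2q_S - 2q_Z)q_Z - 45q_Z.
Follower FOC: 127 - 2q_S - 4q_Z = 0, so q_Z(q_S) = (127 - 2q_S)/4.
Solace substitutes q_Z(q_S) into its own profit: π_S = q_S(172 - 2q_S - (127 - 2q_S)/2) - 28q_S = (217/2 - q_S)q_S - 28q_S.
Maximising: ∂π_S/∂q_S = 161/2 - 2q_S = 0, giving q_S = 161/4.
Then q_Z = (127 - 2·(161/4))/4 = 93/8.
Price P = 172 - 2·(415/8) = 273/4.
Zephyr's profit: (273/4 - 45)·(93/8) - 210 = 1929/32.

60.28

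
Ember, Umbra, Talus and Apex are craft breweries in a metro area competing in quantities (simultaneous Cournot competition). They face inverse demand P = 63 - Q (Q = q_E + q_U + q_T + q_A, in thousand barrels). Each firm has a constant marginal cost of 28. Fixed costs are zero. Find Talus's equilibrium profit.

49

Each firm earns π_i = (63 - Q)q_i - 28q_i.
Setting ∂π_i/∂q_i = 0 with rivals' quantities fixed: 35 - 2q_i - Σ_{j≠i} q_j = 0.
By symmetry each firm produces the same amount; substituting Σ_{j≠i} q_j = 3q_i yields q_i = 35/5 = 7.
Price P = 63 - 28 = 35.
Talus's profit: (35 - 28)·7 = 49.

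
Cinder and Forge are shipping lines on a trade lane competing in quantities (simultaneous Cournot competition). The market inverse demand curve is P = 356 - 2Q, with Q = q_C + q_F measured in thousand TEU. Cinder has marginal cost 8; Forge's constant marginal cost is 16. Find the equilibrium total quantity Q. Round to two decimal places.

Cinder's profit: π_C = (356 - 2Q)q_C - (8q_C). Setting ∂π_C/∂q_C = 0: 348 - 4q_C - 2(q_F) = 0.
Forge's first-order condition: 340 - 4q_F - 2(q_C) = 0.
Best responses: q_C = (348 - 2q_F)/4, q_F = (340 - 2q_C)/4.
Solving the pair: q_C = 178/3, q_F = 166/3.
Total output Q = 178/3 + 166/3 = 344/3.

114.67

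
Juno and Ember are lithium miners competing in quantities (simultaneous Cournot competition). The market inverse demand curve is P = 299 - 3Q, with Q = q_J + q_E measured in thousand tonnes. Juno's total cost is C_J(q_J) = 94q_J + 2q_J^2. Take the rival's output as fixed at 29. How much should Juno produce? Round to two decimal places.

11.80

With the rival's output fixed at 29, Juno's profit is π_J = (299 - 3·29 - 3q_J)q_J - (94q_J + 2q_J²) = (212 - 3q_J)q_J - (94q_J + 2q_J²).
∂π_J/∂q_J = 118 - 10q_J = 0, so q_J = 59/5.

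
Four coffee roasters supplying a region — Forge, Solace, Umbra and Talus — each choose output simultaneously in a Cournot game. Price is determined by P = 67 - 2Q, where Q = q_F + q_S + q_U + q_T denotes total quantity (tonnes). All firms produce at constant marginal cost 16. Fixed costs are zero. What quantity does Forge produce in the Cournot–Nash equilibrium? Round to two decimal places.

5.10

A representative firm's profit is π_i = q_i(67 - 2Q) - 16q_i.
Setting ∂π_i/∂q_i = 0 with rivals' quantities fixed: 51 - 4q_i - 2·Σ_{j≠i} q_j = 0.
With identical firms every q_j equals q_i, so Σ_{j≠i} q_j = 3q_i and 51 = 10q_i, giving q_i = 51/10.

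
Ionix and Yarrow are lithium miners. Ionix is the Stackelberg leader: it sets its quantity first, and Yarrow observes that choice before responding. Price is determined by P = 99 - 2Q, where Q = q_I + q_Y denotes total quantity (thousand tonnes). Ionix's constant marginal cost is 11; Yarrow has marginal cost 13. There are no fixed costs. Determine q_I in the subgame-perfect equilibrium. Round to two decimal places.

The follower Yarrow best-responds to any q_I: π_Y = (99 - 2Q)q_Y - 13q_Y.
Follower FOC: 86 - 2q_I - 4q_Y = 0, so q_Y(q_I) = (86 - 2q_I)/4.
Ionix substitutes q_Y(q_I) into its own profit: π_I = q_I(99 - 2q_I - (86 - 2q_I)/2) - 11q_I = (56 - q_I)q_I - 11q_I.
The leader's first-order condition 45 - 2q_I = 0 yields q_I = 45/2.
Then q_Y = (86 - 2·(45/2))/4 = 41/4.

22.50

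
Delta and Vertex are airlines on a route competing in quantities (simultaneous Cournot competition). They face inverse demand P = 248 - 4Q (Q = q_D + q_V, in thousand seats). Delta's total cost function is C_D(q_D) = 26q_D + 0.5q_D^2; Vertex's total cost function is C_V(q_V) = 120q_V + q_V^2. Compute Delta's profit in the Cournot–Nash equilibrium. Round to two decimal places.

2397.31

Delta's profit: π_D = (248 - 4Q)q_D - (26q_D + (1/2)q_D²). Setting ∂π_D/∂q_D = 0: 222 - 9q_D - 4(q_V) = 0.
Vertex's first-order condition: 128 - 10q_V - 4(q_D) = 0.
So q_D = (222 - 4q_V)/9 and q_V = (128 - 4q_D)/10.
Substituting one into the other gives q_D = 854/37 and q_V = 132/37.
Price P = 248 - 4·(986/37) = 141.4054.
Delta's profit: 141.4054·(854/37) - 26·(854/37) - (1/2)(854/37)² = 2397.3134.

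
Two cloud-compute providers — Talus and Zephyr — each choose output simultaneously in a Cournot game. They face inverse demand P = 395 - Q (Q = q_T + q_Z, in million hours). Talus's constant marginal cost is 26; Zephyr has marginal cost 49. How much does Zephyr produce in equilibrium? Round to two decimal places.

Talus's profit: π_T = (395 - Q)q_T - (26q_T). Setting ∂π_T/∂q_T = 0: 369 - 2q_T - (q_Z) = 0.
Zephyr's profit: π_Z = (395 - Q)q_Z - (49q_Z). Setting ∂π_Z/∂q_Z = 0: 346 - 2q_Z - (q_T) = 0.
So q_T = (369 - q_Z)/2 and q_Z = (346 - q_T)/2.
Substituting one into the other gives q_T = 392/3 and q_Z = 323/3.

107.67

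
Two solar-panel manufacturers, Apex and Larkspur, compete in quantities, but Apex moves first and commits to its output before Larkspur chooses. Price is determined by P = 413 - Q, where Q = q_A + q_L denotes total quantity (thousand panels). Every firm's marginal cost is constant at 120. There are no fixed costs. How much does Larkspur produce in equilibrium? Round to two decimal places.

Solve by backward induction. Given q_A, the follower Larkspur maximises π_L = (413 - q_A - q_L)q_L - 120q_L.
Follower FOC: 293 - q_A - 2q_L = 0, so q_L(q_A) = (293 - q_A)/2.
Apex substitutes q_L(q_A) into its own profit: π_A = q_A(413 - q_A - (293 - q_A)/2) - 120q_A = (533/2 - (1/2)q_A)q_A - 120q_A.
The leader's first-order condition 293/2 - q_A = 0 yields q_A = 293/2.
Then q_L = (293 - 293/2)/2 = 293/4.

73.25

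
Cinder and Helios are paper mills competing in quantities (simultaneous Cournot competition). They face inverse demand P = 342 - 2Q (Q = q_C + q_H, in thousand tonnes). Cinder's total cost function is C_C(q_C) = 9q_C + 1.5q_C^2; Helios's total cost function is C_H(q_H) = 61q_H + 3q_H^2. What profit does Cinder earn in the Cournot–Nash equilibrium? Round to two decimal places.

6156.19

Cinder's profit: π_C = (342 - 2Q)q_C - (9q_C + (3/2)q_C²). Setting ∂π_C/∂q_C = 0: 333 - 7q_C - 2(q_H) = 0.
Helios's profit: π_H = (342 - 2Q)q_H - (61q_H + 3q_H²). Setting ∂π_H/∂q_H = 0: 281 - 10q_H - 2(q_C) = 0.
So q_C = (333 - 2q_H)/7 and q_H = (281 - 2q_C)/10.
Substituting one into the other gives q_C = 1384/33 and q_H = 1301/66.
Price P = 342 - 2·61.6515 = 218.6970.
Cinder's profit: 218.6970·(1384/33) - 9·(1384/33) - (3/2)(1384/33)² = 6156.1947.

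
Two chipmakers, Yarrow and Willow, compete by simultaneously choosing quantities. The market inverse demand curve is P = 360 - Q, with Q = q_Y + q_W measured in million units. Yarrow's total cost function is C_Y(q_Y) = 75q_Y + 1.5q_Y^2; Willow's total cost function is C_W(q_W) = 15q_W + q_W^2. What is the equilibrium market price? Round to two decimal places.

242.37

Yarrow's profit: π_Y = (360 - Q)q_Y - (75q_Y + (3/2)q_Y²). Setting ∂π_Y/∂q_Y = 0: 285 - 5q_Y - (q_W) = 0.
Willow's first-order condition: 345 - 4q_W - (q_Y) = 0.
So q_Y = (285 - q_W)/5 and q_W = (345 - q_Y)/4.
Substituting one into the other gives q_Y = 795/19 and q_W = 1440/19.
Total output Q = 117.6316, so price P = 360 - 117.6316 = 242.3684.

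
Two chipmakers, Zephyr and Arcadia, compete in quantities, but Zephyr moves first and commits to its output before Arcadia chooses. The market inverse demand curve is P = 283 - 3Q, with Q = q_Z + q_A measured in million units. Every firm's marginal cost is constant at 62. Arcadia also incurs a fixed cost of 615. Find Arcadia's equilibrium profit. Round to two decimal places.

402.52

Solve by backward induction. Given q_Z, the follower Arcadia maximises π_A = (283 - 3q_Z - 3q_A)q_A - 62q_A.
Follower FOC: 221 - 3q_Z - 6q_A = 0, so q_A(q_Z) = (221 - 3q_Z)/6.
Zephyr substitutes q_A(q_Z) into its own profit: π_Z = q_Z(283 - 3q_Z - (221 - 3q_Z)/2) - 62q_Z = (345/2 - (3/2)q_Z)q_Z - 62q_Z.
The leader's first-order condition 221/2 - 3q_Z = 0 yields q_Z = 221/6.
Then q_A = (221 - 3·(221/6))/6 = 221/12.
Price P = 283 - 3·(221/4) = 469/4.
Arcadia's profit: (469/4 - 62)·(221/12) - 615 = 402.5208.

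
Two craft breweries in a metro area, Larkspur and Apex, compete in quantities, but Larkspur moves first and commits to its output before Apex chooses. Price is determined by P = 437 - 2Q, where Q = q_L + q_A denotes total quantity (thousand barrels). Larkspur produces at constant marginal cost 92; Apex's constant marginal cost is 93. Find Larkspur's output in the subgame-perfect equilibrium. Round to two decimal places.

The follower Apex best-responds to any q_L: π_A = (437 - 2Q)q_A - 93q_A.
Follower FOC: 344 - 2q_L - 4q_A = 0, so q_A(q_L) = (344 - 2q_L)/4.
The leader anticipates this reaction. Substituting into P = 437 - 2Q gives P = 265 - q_L, so π_L = (265 - q_L)q_L - 92q_L.
Leader FOC: 173 - 2q_L = 0, so q_L = 173/2.
Then q_A = (344 - 2·(173/2))/4 = 171/4.

86.50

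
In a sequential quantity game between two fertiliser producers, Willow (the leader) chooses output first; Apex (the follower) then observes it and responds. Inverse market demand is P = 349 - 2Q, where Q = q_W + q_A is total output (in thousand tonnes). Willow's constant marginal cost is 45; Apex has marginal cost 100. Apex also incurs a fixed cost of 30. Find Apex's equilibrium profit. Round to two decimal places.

The follower Apex best-responds to any q_W: π_A = (349 - 2Q)q_A - 100q_A.
∂π_A/∂q_A = 249 - 2q_W - 4q_A = 0 gives the reaction function q_A = (249 - 2q_W)/4.
Willow substitutes q_A(q_W) into its own profit: π_W = q_W(349 - 2q_W - (249 - 2q_W)/2) - 45q_W = (449/2 - q_W)q_W - 45q_W.
Leader FOC: 359/2 - 2q_W = 0, so q_W = 359/4.
Then q_A = (249 - 2·(359/4))/4 = 139/8.
Price P = 349 - 2·(857/8) = 539/4.
Apex's profit: (539/4 - 100)·(139/8) - 30 = 573.7813.

573.78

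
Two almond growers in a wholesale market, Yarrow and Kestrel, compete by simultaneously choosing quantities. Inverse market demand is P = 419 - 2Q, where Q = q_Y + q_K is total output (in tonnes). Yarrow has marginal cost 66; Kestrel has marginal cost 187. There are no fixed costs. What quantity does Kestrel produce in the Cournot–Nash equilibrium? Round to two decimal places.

18.50

Yarrow's profit: π_Y = (419 - 2Q)q_Y - (66q_Y). Setting ∂π_Y/∂q_Y = 0: 353 - 4q_Y - 2(q_K) = 0.
Kestrel's first-order condition: 232 - 4q_K - 2(q_Y) = 0.
Best responses: q_Y = (353 - 2q_K)/4, q_K = (232 - 2q_Y)/4.
Substituting one into the other gives q_Y = 79 and q_K = 37/2.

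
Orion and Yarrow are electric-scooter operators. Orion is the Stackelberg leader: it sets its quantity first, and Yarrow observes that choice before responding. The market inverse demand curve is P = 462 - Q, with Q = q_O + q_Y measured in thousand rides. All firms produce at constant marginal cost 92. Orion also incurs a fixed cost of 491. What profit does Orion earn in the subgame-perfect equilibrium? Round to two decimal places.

16621.50

The follower Yarrow best-responds to any q_O: π_Y = (462 - Q)q_Y - 92q_Y.
Setting the follower's marginal profit to zero, 370 - q_O - 2q_Y = 0, i.e. q_Y = (370 - q_O)/2.
Orion substitutes q_Y(q_O) into its own profit: π_O = q_O(462 - q_O - (370 - q_O)/2) - 92q_O = (277 - (1/2)q_O)q_O - 92q_O.
The leader's first-order condition 185 - q_O = 0 yields q_O = 185.
Then q_Y = (370 - 185)/2 = 185/2.
Price P = 462 - 555/2 = 369/2.
Orion's profit: (369/2 - 92)·185 - 491 = 16621.5000.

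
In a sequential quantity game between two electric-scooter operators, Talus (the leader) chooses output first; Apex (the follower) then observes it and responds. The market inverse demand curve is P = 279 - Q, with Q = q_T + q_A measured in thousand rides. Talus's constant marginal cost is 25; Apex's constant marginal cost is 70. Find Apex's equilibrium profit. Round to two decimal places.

885.06

The follower Apex best-responds to any q_T: π_A = (279 - Q)q_A - 70q_A.
Setting the follower's marginal profit to zero, 209 - q_T - 2q_A = 0, i.e. q_A = (209 - q_T)/2.
Talus substitutes q_A(q_T) into its own profit: π_T = q_T(279 - q_T - (209 - q_T)/2) - 25q_T = (349/2 - (1/2)q_T)q_T - 25q_T.
The leader's first-order condition 299/2 - q_T = 0 yields q_T = 299/2.
Then q_A = (209 - 299/2)/2 = 119/4.
Price P = 279 - 717/4 = 399/4.
Apex's profit: (399/4 - 70)·(119/4) = 885.0625.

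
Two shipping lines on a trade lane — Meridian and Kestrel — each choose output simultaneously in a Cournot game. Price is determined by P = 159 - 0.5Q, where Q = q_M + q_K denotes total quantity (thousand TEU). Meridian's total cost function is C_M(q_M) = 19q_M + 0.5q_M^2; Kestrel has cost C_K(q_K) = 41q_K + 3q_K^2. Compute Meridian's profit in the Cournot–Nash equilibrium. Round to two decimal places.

Meridian's profit: π_M = (159 - 0.5Q)q_M - (19q_M + (1/2)q_M²). Setting ∂π_M/∂q_M = 0: 140 - 2q_M - (1/2)(q_K) = 0.
Kestrel's profit: π_K = (159 - 0.5Q)q_K - (41q_K + 3q_K²). Setting ∂π_K/∂q_K = 0: 118 - 7q_K - (1/2)(q_M) = 0.
So q_M = (140 - (1/2)q_K)/2 and q_K = (118 - (1/2)q_M)/7.
Substituting one into the other gives q_M = 66.9818 and q_K = 664/55.
Price P = 159 - (1/2)·79.0545 = 119.4727.
Meridian's profit: 119.4727·66.9818 - 19·66.9818 - (1/2)·66.9818² = 4486.5640.

4486.56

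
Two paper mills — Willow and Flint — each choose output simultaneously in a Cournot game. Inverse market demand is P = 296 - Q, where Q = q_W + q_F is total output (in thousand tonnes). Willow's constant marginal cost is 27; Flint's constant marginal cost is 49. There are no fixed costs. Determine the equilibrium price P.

124

Willow's profit: π_W = (296 - Q)q_W - (27q_W). Setting ∂π_W/∂q_W = 0: 269 - 2q_W - (q_F) = 0.
Flint's first-order condition: 247 - 2q_F - (q_W) = 0.
So q_W = (269 - q_F)/2 and q_F = (247 - q_W)/2.
Substituting one into the other gives q_W = 97 and q_F = 75.
Total output Q = 172, so price P = 296 - 172 = 124.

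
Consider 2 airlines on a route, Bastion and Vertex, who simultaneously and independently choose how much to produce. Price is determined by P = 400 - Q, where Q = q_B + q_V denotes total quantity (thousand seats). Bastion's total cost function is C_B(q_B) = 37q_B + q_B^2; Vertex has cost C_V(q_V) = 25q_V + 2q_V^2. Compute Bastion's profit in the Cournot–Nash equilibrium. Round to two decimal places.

Bastion's profit: π_B = (400 - Q)q_B - (37q_B + q_B²). Setting ∂π_B/∂q_B = 0: 363 - 4q_B - (q_V) = 0.
Vertex's profit: π_V = (400 - Q)q_V - (25q_V + 2q_V²). Setting ∂π_V/∂q_V = 0: 375 - 6q_V - (q_B) = 0.
So q_B = (363 - q_V)/4 and q_V = (375 - q_B)/6.
Substituting one into the other gives q_B = 1803/23 and q_V = 1137/23.
Price P = 400 - 127.8261 = 272.1739.
Bastion's profit: 272.1739·(1803/23) - 37·(1803/23) - (1803/23)² = 12290.3932.

12290.39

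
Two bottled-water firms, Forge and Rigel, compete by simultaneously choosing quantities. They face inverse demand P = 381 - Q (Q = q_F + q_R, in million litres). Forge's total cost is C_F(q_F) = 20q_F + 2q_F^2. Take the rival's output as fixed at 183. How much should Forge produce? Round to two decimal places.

29.67

With the rival's output fixed at 183, Forge's profit is π_F = (381 - 183 - q_F)q_F - (20q_F + 2q_F²) = (198 - q_F)q_F - (20q_F + 2q_F²).
∂π_F/∂q_F = 178 - 6q_F = 0, so q_F = 89/3.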